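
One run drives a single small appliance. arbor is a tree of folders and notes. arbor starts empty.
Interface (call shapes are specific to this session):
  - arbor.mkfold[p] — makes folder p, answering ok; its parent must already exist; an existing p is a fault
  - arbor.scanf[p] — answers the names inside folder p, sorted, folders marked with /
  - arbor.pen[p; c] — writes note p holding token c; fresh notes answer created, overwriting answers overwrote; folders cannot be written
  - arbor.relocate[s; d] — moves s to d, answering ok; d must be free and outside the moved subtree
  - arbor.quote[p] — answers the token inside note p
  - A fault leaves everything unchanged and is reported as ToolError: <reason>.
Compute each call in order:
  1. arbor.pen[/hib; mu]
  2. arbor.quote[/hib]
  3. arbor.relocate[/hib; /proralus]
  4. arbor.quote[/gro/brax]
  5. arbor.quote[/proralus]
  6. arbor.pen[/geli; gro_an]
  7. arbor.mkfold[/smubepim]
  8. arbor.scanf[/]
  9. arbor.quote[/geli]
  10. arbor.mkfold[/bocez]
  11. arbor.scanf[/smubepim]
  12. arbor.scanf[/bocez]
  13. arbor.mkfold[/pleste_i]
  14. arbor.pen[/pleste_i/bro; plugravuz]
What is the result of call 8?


Now I run pen with p='/hib', c='mu': created.
Then quote with p='/hib', yielding mu.
Now I run relocate with s='/hib', d='/proralus', and observe ok.
Using quote with p='/gro/brax', yielding ToolError: not found.
Next I call quote with p='/proralus', which returns mu.
Now I run pen with p='/geli', c='gro_an', yielding created.
I try mkfold with p='/smubepim', — result: ok.
I invoke scanf with p='/', — result: [geli, proralus, smubepim/].
Calling quote with p='/geli', giving gro_an.
Next I call mkfold with p='/bocez', yielding ok.
Invoking scanf with p='/smubepim', and see [].
I try scanf with p='/bocez', — result: [].
Calling mkfold with p='/pleste_i', which returns ok.
I try pen with p='/pleste_i/bro', c='plugravuz', which returns created.

Answer: [geli, proralus, smubepim/]


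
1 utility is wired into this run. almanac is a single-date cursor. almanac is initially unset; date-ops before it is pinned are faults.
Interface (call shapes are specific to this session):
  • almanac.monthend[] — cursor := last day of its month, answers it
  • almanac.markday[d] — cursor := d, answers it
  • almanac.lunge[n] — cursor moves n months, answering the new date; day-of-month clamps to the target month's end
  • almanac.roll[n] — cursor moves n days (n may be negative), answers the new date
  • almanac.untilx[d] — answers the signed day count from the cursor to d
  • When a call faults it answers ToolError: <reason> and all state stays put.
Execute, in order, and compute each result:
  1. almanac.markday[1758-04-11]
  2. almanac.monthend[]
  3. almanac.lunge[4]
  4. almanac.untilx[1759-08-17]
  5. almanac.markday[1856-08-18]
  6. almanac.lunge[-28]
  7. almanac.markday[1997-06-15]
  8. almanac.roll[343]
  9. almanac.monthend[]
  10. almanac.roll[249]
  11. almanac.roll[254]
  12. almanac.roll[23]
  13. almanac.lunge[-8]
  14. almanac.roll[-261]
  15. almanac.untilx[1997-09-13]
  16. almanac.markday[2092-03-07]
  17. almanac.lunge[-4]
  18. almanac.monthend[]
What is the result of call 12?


Answer: 1999-11-08

Derivation:
% almanac.markday 1758-04-11
[out] 1758-04-11
% almanac.monthend
[out] 1758-04-30
% almanac.lunge 4
[out] 1758-08-30
% almanac.untilx 1759-08-17
[out] 352
% almanac.markday 1856-08-18
[out] 1856-08-18
% almanac.lunge -28
[out] 1854-04-18
% almanac.markday 1997-06-15
[out] 1997-06-15
% almanac.roll 343
[out] 1998-05-24
% almanac.monthend
[out] 1998-05-31
% almanac.roll 249
[out] 1999-02-04
% almanac.roll 254
[out] 1999-10-16
% almanac.roll 23
[out] 1999-11-08
% almanac.lunge -8
[out] 1999-03-08
% almanac.roll -261
[out] 1998-06-20
% almanac.untilx 1997-09-13
[out] -280
% almanac.markday 2092-03-07
[out] 2092-03-07
% almanac.lunge -4
[out] 2091-11-07
% almanac.monthend
[out] 2091-11-30


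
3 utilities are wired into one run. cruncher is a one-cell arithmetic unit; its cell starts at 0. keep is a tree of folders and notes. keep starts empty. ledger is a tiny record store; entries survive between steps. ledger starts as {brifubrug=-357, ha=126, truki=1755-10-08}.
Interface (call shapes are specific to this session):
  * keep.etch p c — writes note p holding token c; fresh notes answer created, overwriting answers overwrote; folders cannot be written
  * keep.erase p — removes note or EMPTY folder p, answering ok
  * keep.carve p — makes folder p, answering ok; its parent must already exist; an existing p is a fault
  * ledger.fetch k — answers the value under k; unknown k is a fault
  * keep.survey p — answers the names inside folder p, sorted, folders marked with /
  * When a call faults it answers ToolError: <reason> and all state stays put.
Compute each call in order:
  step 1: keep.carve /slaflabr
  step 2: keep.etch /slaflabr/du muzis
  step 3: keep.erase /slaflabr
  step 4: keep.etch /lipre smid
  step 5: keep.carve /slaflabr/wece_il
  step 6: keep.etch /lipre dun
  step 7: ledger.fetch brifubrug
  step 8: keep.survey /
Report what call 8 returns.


Answer: [lipre, slaflabr/]

Derivation:
I call keep.carve passing p: /slaflabr, — result: ok.
Now I run keep.etch passing p: /slaflabr/du, c: muzis, and observe created.
I run keep.erase passing p: /slaflabr, — result: ToolError: not empty.
I invoke keep.etch passing p: /lipre, c: smid, and observe created.
Next I call keep.carve passing p: /slaflabr/wece_il, → ok.
Now I run keep.etch passing p: /lipre, c: dun, and observe overwrote.
I call ledger.fetch passing k: brifubrug, and observe -357.
I run keep.survey passing p: /, — result: [lipre, slaflabr/].


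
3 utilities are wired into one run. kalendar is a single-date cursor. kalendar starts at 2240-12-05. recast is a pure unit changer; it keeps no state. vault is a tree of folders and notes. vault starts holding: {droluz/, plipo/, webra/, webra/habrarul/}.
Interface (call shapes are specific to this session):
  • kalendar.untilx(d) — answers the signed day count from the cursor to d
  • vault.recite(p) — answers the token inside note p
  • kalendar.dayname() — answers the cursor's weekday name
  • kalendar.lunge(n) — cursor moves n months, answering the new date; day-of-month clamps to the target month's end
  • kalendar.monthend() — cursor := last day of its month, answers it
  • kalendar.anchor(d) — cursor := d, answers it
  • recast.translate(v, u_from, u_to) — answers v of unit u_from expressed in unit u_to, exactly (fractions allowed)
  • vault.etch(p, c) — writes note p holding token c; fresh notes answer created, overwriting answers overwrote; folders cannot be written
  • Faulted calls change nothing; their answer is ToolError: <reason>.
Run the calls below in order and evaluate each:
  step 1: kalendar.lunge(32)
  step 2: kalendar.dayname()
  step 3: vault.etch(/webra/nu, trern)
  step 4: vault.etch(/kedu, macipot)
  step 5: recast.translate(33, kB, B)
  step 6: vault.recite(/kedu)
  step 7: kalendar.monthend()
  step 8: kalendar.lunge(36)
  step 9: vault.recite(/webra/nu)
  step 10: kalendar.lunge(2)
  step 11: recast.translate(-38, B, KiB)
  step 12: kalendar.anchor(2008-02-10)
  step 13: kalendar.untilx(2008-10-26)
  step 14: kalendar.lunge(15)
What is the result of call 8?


Answer: 2246-08-31

Derivation:
I try lunge with 32, and get 2243-08-05.
Calling dayname(), yielding Saturday.
I call etch with /webra/nu, trern, yielding created.
I use etch with /kedu, macipot, yielding created.
I use translate with 33, kB, B, → 33000.
I try recite with /kedu, and get macipot.
I call monthend, and get 2243-08-31.
I use lunge with 36, giving 2246-08-31.
Calling recite with /webra/nu, and observe trern.
Invoking lunge with 2, and get 2246-10-31.
Next I call translate with -38, B, KiB, which returns -19/512.
Next I call anchor with 2008-02-10, and get 2008-02-10.
I use untilx with 2008-10-26, and observe 259.
I call lunge with 15, which returns 2009-05-10.


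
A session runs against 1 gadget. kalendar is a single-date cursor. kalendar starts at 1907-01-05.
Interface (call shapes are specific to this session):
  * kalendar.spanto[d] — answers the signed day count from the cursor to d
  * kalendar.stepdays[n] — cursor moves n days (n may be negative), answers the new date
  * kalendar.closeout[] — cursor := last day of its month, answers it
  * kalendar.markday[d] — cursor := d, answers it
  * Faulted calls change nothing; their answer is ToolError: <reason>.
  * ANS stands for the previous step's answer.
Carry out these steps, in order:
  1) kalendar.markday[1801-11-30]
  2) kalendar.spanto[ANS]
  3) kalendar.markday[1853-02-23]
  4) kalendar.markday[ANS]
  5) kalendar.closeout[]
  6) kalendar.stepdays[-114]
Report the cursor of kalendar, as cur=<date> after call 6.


Answer: cur=1852-11-06

Derivation:
I invoke markday(1801-11-30), yielding 1801-11-30.
Now I run spanto(ANS), and get 0.
I try markday(1853-02-23), → 1853-02-23.
I invoke markday(ANS), giving 1853-02-23.
Using closeout, → 1853-02-28.
I try stepdays(-114), and get 1852-11-06.


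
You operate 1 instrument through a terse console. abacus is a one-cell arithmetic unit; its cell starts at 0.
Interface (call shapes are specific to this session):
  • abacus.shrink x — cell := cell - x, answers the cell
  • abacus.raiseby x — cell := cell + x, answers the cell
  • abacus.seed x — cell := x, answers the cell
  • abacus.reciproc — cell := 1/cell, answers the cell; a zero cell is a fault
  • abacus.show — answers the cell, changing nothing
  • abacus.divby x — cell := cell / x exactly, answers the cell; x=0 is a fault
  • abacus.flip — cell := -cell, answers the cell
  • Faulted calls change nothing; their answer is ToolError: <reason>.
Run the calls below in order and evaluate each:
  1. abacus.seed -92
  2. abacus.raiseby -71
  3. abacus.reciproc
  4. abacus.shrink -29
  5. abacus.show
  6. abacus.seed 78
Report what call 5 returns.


Answer: 4726/163

Derivation:
% 1. abacus.seed(x=-92) == -92
% 2. abacus.raiseby(x=-71) == -163
% 3. abacus.reciproc() == -1/163
% 4. abacus.shrink(x=-29) == 4726/163
% 5. abacus.show() == 4726/163
% 6. abacus.seed(x=78) == 78


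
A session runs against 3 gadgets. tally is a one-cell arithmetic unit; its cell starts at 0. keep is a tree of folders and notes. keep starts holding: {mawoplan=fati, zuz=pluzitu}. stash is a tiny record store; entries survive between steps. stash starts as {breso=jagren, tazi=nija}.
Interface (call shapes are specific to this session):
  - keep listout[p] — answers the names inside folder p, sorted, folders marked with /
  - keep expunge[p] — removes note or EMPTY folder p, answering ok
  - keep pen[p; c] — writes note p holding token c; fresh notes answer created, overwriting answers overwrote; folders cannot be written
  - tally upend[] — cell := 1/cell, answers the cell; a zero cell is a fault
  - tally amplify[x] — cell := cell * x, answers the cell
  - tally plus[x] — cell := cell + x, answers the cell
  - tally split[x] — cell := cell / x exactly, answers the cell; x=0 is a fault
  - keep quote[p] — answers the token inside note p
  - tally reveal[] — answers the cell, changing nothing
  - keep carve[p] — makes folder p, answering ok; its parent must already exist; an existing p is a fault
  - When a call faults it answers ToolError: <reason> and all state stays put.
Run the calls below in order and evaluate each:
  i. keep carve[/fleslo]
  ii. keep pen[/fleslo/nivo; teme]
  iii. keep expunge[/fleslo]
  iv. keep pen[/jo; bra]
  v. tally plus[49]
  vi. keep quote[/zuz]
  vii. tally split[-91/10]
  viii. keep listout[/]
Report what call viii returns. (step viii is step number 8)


Do: keep carve[p: /fleslo]
See: ok
Do: keep pen[p: /fleslo/nivo; c: teme]
See: created
Do: keep expunge[p: /fleslo]
See: ToolError: not empty
Do: keep pen[p: /jo; c: bra]
See: created
Do: tally plus[x: 49]
See: 49
Do: keep quote[p: /zuz]
See: pluzitu
Do: tally split[x: -91/10]
See: -70/13
Do: keep listout[p: /]
See: [fleslo/, jo, mawoplan, zuz]

Answer: [fleslo/, jo, mawoplan, zuz]


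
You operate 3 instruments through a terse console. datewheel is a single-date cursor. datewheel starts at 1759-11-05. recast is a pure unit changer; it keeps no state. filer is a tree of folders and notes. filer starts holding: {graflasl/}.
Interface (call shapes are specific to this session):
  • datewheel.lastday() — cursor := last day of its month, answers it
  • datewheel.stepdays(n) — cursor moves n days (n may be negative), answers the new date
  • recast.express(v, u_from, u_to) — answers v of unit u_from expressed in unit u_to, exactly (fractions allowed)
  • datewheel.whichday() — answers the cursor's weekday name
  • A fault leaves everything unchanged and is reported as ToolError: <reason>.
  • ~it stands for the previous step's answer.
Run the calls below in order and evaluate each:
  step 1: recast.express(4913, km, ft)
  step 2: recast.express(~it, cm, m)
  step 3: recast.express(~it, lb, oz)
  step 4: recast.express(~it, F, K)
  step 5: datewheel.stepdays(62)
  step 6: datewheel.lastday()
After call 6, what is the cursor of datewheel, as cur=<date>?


Answer: cur=1760-01-31

Derivation:
[in] express v=4913 u_from=km u_to=ft
[out] 6141250000/381
[in] express v=~it u_from=cm u_to=m
[out] 61412500/381
[in] express v=~it u_from=lb u_to=oz
[out] 982600000/381
[in] express v=~it u_from=F u_to=K
[out] 98277513427/68580
[in] stepdays n=62
[out] 1760-01-06
[in] lastday
[out] 1760-01-31


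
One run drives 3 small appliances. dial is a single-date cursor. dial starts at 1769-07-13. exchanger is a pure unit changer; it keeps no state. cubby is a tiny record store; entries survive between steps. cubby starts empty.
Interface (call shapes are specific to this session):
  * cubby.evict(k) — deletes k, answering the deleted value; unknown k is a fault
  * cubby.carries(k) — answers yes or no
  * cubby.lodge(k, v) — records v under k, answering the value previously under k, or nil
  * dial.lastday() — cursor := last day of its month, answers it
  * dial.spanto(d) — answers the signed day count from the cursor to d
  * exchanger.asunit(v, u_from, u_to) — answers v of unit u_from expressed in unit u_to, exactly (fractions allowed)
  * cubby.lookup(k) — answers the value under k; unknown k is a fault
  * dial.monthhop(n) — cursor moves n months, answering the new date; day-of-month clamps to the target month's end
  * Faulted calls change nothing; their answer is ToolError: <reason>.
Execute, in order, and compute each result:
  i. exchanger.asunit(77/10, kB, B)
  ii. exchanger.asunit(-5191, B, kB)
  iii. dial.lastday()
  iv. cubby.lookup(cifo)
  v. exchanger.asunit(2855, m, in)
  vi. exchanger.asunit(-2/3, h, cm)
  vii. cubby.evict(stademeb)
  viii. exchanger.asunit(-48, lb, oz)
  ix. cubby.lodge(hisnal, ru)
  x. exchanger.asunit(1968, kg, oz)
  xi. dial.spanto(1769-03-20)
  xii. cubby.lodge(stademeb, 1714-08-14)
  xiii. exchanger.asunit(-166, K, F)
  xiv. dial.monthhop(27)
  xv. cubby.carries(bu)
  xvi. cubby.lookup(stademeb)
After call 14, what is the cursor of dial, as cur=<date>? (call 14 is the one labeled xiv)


Answer: cur=1771-10-31

Derivation:
! 1. asunit(v: 77/10, u_from: kB, u_to: B) -> 7700
! 2. asunit(v: -5191, u_from: B, u_to: kB) -> -5191/1000
! 3. lastday() -> 1769-07-31
! 4. lookup(k: cifo) -> ToolError: no such key cifo
! 5. asunit(v: 2855, u_from: m, u_to: in) -> 14275000/127
! 6. asunit(v: -2/3, u_from: h, u_to: cm) -> ToolError: incompatible units
! 7. evict(k: stademeb) -> ToolError: no such key stademeb
! 8. asunit(v: -48, u_from: lb, u_to: oz) -> -768
! 9. lodge(k: hisnal, v: ru) -> nil
! 10. asunit(v: 1968, u_from: kg, u_to: oz) -> 3148800000000/45359237
! 11. spanto(d: 1769-03-20) -> -133
! 12. lodge(k: stademeb, v: 1714-08-14) -> nil
! 13. asunit(v: -166, u_from: K, u_to: F) -> -75847/100
! 14. monthhop(n: 27) -> 1771-10-31
! 15. carries(k: bu) -> no
! 16. lookup(k: stademeb) -> 1714-08-14


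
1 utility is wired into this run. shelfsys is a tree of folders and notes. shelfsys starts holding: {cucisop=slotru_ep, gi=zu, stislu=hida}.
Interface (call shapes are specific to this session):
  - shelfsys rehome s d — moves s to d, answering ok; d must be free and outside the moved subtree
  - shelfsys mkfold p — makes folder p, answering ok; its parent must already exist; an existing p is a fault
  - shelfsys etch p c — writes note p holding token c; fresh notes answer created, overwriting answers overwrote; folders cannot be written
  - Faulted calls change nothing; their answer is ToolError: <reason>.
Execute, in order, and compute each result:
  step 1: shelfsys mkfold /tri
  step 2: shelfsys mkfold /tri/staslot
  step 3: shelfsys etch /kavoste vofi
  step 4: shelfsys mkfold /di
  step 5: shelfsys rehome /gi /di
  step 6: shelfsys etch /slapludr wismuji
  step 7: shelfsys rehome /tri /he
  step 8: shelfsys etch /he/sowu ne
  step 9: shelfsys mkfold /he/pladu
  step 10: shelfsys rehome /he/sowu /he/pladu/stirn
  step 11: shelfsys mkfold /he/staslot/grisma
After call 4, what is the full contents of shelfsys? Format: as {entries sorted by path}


Answer: {cucisop=slotru_ep, di/, gi=zu, kavoste=vofi, stislu=hida, tri/, tri/staslot/}

Derivation:
==> shelfsys mkfold(/tri)
<== ok
==> shelfsys mkfold(/tri/staslot)
<== ok
==> shelfsys etch(/kavoste, vofi)
<== created
==> shelfsys mkfold(/di)
<== ok
==> shelfsys rehome(/gi, /di)
<== ToolError: exists
==> shelfsys etch(/slapludr, wismuji)
<== created
==> shelfsys rehome(/tri, /he)
<== ok
==> shelfsys etch(/he/sowu, ne)
<== created
==> shelfsys mkfold(/he/pladu)
<== ok
==> shelfsys rehome(/he/sowu, /he/pladu/stirn)
<== ok
==> shelfsys mkfold(/he/staslot/grisma)
<== ok


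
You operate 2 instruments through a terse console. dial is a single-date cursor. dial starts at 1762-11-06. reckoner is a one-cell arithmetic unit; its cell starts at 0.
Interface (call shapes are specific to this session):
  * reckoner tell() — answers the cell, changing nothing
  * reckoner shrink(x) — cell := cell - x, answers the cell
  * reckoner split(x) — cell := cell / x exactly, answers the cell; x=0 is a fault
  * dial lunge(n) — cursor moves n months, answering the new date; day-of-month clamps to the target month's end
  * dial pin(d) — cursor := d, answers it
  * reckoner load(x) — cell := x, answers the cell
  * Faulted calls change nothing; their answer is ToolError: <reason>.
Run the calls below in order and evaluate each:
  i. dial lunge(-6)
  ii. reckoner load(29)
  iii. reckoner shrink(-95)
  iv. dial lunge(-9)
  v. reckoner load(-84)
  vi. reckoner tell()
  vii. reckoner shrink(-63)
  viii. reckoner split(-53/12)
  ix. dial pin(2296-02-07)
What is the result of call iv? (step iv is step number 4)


Step: dial lunge[n→-6]
Result: 1762-05-06
Step: reckoner load[x→29]
Result: 29
Step: reckoner shrink[x→-95]
Result: 124
Step: dial lunge[n→-9]
Result: 1761-08-06
Step: reckoner load[x→-84]
Result: -84
Step: reckoner tell[]
Result: -84
Step: reckoner shrink[x→-63]
Result: -21
Step: reckoner split[x→-53/12]
Result: 252/53
Step: dial pin[d→2296-02-07]
Result: 2296-02-07

Answer: 1761-08-06


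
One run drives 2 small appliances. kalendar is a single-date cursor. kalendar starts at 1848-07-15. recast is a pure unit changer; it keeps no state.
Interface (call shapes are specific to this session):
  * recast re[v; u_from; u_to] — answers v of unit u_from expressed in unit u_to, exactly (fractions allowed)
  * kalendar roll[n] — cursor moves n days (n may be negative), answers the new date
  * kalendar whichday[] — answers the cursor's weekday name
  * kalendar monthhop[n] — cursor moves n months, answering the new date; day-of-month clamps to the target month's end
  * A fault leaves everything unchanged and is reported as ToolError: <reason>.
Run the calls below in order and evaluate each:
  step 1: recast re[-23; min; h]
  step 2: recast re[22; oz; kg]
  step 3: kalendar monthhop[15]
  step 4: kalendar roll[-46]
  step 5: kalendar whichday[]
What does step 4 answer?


Act: recast re[v: -23; u_from: min; u_to: h]
Obs: -23/60
Act: recast re[v: 22; u_from: oz; u_to: kg]
Obs: 498951607/800000000
Act: kalendar monthhop[n: 15]
Obs: 1849-10-15
Act: kalendar roll[n: -46]
Obs: 1849-08-30
Act: kalendar whichday[]
Obs: Thursday

Answer: 1849-08-30


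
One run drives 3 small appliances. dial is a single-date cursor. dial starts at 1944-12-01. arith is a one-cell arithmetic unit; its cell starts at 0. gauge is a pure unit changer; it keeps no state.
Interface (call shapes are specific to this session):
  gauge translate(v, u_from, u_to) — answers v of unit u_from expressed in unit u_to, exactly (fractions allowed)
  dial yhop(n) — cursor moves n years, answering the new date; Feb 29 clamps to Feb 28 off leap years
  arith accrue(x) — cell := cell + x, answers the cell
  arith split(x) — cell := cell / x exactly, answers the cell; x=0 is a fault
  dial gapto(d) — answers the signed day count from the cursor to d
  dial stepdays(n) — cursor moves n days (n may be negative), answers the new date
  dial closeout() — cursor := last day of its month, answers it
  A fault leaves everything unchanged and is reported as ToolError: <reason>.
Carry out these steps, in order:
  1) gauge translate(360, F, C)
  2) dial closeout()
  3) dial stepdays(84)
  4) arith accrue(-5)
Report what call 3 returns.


Answer: 1945-03-25

Derivation:
% gauge translate(v: 360, u_from: F, u_to: C) -> 1640/9
% dial closeout() -> 1944-12-31
% dial stepdays(n: 84) -> 1945-03-25
% arith accrue(x: -5) -> -5


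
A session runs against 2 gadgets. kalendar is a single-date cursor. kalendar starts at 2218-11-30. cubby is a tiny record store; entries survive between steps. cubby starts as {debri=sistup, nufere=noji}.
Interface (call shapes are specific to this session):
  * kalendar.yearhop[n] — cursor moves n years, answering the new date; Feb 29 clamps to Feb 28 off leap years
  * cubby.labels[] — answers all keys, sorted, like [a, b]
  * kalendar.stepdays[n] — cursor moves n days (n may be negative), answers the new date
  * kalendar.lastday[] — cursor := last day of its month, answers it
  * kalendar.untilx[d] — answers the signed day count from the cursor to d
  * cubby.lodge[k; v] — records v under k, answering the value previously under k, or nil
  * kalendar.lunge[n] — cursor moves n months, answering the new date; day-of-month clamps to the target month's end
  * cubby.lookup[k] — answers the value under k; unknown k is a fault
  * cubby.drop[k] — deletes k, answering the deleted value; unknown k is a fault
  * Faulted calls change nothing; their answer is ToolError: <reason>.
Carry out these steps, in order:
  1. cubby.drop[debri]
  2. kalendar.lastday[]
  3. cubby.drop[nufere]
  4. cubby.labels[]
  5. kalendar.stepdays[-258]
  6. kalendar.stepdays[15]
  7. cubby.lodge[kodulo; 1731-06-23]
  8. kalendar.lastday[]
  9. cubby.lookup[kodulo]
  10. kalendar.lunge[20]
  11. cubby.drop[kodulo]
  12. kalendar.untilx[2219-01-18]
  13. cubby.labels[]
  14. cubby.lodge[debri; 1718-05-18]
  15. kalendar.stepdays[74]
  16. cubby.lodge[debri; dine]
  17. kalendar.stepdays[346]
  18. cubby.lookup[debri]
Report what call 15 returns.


-- drop(k: debri) => sistup
-- lastday() => 2218-11-30
-- drop(k: nufere) => noji
-- labels() => []
-- stepdays(n: -258) => 2218-03-17
-- stepdays(n: 15) => 2218-04-01
-- lodge(k: kodulo, v: 1731-06-23) => nil
-- lastday() => 2218-04-30
-- lookup(k: kodulo) => 1731-06-23
-- lunge(n: 20) => 2219-12-30
-- drop(k: kodulo) => 1731-06-23
-- untilx(d: 2219-01-18) => -346
-- labels() => []
-- lodge(k: debri, v: 1718-05-18) => nil
-- stepdays(n: 74) => 2220-03-13
-- lodge(k: debri, v: dine) => 1718-05-18
-- stepdays(n: 346) => 2221-02-22
-- lookup(k: debri) => dine

Answer: 2220-03-13


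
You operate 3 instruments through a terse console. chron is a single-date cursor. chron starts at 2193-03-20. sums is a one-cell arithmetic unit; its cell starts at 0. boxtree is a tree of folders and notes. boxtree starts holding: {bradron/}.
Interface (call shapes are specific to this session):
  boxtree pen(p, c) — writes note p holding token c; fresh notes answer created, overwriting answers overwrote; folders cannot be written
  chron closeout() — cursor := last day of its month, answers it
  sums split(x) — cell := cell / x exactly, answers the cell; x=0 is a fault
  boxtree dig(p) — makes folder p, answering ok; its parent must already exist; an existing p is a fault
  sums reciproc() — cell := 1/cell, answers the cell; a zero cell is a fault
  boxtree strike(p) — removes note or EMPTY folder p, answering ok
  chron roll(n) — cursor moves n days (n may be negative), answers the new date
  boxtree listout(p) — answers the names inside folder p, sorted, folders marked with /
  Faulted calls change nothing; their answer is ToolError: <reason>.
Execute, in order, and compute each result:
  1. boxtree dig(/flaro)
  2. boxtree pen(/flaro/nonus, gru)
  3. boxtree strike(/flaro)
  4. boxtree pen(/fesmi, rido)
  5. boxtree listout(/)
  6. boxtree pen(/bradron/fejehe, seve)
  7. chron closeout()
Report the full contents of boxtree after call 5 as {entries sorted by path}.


Answer: {bradron/, fesmi=rido, flaro/, flaro/nonus=gru}

Derivation:
# boxtree dig(p: /flaro) ~> ok
# boxtree pen(p: /flaro/nonus, c: gru) ~> created
# boxtree strike(p: /flaro) ~> ToolError: not empty
# boxtree pen(p: /fesmi, c: rido) ~> created
# boxtree listout(p: /) ~> [bradron/, fesmi, flaro/]
# boxtree pen(p: /bradron/fejehe, c: seve) ~> created
# chron closeout() ~> 2193-03-31


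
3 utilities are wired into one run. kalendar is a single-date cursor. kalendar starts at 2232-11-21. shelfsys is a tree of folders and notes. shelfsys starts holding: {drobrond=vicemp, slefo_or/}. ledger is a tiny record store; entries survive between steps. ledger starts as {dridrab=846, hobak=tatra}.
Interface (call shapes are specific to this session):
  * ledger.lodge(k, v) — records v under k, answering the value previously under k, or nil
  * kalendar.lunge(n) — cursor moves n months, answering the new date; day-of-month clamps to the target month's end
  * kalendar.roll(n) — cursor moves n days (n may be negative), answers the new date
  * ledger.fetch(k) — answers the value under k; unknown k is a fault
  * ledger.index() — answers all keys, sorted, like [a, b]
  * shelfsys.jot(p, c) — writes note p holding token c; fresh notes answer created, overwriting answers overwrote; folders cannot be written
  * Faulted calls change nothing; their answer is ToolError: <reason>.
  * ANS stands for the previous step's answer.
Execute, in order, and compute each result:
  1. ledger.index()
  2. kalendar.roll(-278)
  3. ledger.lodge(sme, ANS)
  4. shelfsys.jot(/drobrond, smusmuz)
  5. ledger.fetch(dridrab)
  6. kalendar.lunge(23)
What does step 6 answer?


Answer: 2234-01-17

Derivation:
Do: ledger.index[]
See: [dridrab, hobak]
Do: kalendar.roll[n→-278]
See: 2232-02-17
Do: ledger.lodge[k→sme; v→ANS]
See: nil
Do: shelfsys.jot[p→/drobrond; c→smusmuz]
See: overwrote
Do: ledger.fetch[k→dridrab]
See: 846
Do: kalendar.lunge[n→23]
See: 2234-01-17


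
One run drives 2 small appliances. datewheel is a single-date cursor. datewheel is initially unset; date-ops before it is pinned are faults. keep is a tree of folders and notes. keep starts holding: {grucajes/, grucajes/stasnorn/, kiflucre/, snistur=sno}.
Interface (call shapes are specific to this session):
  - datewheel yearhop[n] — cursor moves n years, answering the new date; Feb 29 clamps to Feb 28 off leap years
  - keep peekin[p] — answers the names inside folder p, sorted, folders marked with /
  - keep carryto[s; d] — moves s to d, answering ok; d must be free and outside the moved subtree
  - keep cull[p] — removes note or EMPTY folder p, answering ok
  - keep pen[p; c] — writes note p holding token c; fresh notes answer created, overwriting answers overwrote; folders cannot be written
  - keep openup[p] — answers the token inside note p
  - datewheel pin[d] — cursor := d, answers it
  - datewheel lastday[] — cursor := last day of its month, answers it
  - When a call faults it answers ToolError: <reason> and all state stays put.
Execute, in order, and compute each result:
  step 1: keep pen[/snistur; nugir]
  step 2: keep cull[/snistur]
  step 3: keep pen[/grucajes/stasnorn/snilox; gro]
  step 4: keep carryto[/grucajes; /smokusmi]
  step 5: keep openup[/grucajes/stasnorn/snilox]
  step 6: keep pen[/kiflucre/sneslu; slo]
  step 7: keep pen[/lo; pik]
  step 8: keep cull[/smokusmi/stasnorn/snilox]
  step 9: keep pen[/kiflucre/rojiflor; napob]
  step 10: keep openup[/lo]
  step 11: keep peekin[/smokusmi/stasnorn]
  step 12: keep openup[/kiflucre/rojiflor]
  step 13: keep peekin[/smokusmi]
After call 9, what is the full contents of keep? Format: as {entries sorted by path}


>>> keep pen /snistur nugir
  overwrote
>>> keep cull /snistur
  ok
>>> keep pen /grucajes/stasnorn/snilox gro
  created
>>> keep carryto /grucajes /smokusmi
  ok
>>> keep openup /grucajes/stasnorn/snilox
  ToolError: not found
>>> keep pen /kiflucre/sneslu slo
  created
>>> keep pen /lo pik
  created
>>> keep cull /smokusmi/stasnorn/snilox
  ok
>>> keep pen /kiflucre/rojiflor napob
  created
>>> keep openup /lo
  pik
>>> keep peekin /smokusmi/stasnorn
  []
>>> keep openup /kiflucre/rojiflor
  napob
>>> keep peekin /smokusmi
  [stasnorn/]

Answer: {kiflucre/, kiflucre/rojiflor=napob, kiflucre/sneslu=slo, lo=pik, smokusmi/, smokusmi/stasnorn/}


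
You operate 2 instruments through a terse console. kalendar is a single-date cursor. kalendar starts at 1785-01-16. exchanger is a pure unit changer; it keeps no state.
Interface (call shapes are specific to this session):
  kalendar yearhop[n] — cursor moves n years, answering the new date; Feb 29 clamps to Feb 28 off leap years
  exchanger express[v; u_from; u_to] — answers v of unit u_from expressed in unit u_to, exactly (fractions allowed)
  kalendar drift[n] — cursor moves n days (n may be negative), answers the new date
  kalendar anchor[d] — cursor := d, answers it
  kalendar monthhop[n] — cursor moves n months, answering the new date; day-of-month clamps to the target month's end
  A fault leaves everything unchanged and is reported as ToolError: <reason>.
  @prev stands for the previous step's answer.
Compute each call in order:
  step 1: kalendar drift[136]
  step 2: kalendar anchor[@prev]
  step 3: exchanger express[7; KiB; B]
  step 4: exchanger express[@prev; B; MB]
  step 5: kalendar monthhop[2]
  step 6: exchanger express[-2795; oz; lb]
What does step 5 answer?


Answer: 1785-08-01

Derivation:
# kalendar drift(n: 136) == 1785-06-01
# kalendar anchor(d: @prev) == 1785-06-01
# exchanger express(v: 7, u_from: KiB, u_to: B) == 7168
# exchanger express(v: @prev, u_from: B, u_to: MB) == 112/15625
# kalendar monthhop(n: 2) == 1785-08-01
# exchanger express(v: -2795, u_from: oz, u_to: lb) == -2795/16


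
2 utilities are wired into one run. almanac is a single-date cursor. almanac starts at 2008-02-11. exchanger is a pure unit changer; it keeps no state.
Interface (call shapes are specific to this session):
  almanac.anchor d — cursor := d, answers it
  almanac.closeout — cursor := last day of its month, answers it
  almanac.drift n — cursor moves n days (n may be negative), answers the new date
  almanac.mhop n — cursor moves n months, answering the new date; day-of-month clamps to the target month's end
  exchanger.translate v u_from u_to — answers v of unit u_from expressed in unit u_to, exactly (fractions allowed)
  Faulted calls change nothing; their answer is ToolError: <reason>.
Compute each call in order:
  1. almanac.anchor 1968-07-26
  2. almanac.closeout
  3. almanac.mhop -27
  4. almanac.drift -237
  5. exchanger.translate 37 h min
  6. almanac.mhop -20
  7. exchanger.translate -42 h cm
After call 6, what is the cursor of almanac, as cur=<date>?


Answer: cur=1964-01-05

Derivation:
$ almanac.anchor d→1968-07-26
  1968-07-26
$ almanac.closeout
  1968-07-31
$ almanac.mhop n→-27
  1966-04-30
$ almanac.drift n→-237
  1965-09-05
$ exchanger.translate v→37 u_from→h u_to→min
  2220
$ almanac.mhop n→-20
  1964-01-05
$ exchanger.translate v→-42 u_from→h u_to→cm
  ToolError: incompatible units


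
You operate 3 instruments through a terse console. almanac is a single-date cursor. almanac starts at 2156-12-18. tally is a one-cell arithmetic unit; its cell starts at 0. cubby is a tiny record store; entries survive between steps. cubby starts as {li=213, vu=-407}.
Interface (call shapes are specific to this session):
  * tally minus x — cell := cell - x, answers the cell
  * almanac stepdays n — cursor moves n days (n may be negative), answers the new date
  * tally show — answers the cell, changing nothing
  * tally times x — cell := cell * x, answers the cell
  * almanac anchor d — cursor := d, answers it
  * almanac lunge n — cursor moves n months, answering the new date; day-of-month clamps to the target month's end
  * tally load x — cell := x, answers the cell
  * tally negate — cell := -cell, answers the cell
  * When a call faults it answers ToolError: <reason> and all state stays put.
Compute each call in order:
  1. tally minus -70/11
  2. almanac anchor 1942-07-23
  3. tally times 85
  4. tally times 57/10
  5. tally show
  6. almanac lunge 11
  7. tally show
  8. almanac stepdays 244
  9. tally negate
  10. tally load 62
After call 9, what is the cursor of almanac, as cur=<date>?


Do: tally minus[x='-70/11']
See: 70/11
Do: almanac anchor[d='1942-07-23']
See: 1942-07-23
Do: tally times[x='85']
See: 5950/11
Do: tally times[x='57/10']
See: 33915/11
Do: tally show[]
See: 33915/11
Do: almanac lunge[n='11']
See: 1943-06-23
Do: tally show[]
See: 33915/11
Do: almanac stepdays[n='244']
See: 1944-02-22
Do: tally negate[]
See: -33915/11
Do: tally load[x='62']
See: 62

Answer: cur=1944-02-22


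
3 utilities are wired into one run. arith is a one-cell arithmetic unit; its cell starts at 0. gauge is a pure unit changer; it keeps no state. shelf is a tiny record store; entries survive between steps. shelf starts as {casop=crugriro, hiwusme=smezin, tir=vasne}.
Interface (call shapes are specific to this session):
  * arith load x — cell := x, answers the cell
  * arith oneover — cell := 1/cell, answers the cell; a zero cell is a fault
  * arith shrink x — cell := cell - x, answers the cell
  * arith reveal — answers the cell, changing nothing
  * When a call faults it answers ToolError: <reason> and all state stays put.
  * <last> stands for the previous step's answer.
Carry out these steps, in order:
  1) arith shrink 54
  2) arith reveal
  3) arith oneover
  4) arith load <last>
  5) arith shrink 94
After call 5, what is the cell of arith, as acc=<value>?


Answer: acc=-5077/54

Derivation:
→ arith shrink(x=54)
← -54
→ arith reveal()
← -54
→ arith oneover()
← -1/54
→ arith load(x=<last>)
← -1/54
→ arith shrink(x=94)
← -5077/54


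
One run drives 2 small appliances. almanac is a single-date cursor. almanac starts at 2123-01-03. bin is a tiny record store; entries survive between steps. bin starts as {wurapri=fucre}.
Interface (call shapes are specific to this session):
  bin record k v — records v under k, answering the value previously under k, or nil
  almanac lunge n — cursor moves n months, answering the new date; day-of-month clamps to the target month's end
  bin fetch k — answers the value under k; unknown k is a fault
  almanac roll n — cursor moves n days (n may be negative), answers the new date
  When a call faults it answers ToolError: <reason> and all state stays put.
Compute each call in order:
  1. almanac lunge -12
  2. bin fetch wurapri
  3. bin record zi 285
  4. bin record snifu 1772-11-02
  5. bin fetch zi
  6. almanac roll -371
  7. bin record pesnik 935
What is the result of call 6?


Answer: 2120-12-28

Derivation:
% almanac lunge -12
[out] 2122-01-03
% bin fetch wurapri
[out] fucre
% bin record zi 285
[out] nil
% bin record snifu 1772-11-02
[out] nil
% bin fetch zi
[out] 285
% almanac roll -371
[out] 2120-12-28
% bin record pesnik 935
[out] nil


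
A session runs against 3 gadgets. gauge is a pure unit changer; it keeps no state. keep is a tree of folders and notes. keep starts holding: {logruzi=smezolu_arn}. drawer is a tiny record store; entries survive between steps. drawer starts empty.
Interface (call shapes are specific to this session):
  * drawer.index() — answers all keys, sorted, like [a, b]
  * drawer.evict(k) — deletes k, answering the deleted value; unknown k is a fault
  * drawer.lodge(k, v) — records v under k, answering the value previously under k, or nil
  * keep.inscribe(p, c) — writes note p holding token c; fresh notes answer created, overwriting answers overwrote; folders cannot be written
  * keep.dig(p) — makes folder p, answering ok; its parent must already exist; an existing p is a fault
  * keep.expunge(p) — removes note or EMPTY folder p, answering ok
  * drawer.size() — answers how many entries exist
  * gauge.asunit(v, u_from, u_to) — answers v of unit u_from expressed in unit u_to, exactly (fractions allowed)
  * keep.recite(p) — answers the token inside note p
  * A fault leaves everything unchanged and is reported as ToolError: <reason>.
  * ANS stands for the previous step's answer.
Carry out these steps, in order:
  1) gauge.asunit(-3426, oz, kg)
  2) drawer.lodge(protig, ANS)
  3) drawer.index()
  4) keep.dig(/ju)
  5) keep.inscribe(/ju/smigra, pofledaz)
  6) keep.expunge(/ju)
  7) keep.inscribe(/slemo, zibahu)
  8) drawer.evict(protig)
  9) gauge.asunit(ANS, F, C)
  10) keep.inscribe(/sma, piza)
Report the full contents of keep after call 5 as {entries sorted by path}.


>> gauge.asunit(v→-3426, u_from→oz, u_to→kg)
<< -77700372981/800000000
>> drawer.lodge(k→protig, v→ANS)
<< nil
>> drawer.index()
<< [protig]
>> keep.dig(p→/ju)
<< ok
>> keep.inscribe(p→/ju/smigra, c→pofledaz)
<< created
>> keep.expunge(p→/ju)
<< ToolError: not empty
>> keep.inscribe(p→/slemo, c→zibahu)
<< created
>> drawer.evict(k→protig)
<< -77700372981/800000000
>> gauge.asunit(v→ANS, u_from→F, u_to→C)
<< -103300372981/1440000000
>> keep.inscribe(p→/sma, c→piza)
<< created

Answer: {ju/, ju/smigra=pofledaz, logruzi=smezolu_arn}


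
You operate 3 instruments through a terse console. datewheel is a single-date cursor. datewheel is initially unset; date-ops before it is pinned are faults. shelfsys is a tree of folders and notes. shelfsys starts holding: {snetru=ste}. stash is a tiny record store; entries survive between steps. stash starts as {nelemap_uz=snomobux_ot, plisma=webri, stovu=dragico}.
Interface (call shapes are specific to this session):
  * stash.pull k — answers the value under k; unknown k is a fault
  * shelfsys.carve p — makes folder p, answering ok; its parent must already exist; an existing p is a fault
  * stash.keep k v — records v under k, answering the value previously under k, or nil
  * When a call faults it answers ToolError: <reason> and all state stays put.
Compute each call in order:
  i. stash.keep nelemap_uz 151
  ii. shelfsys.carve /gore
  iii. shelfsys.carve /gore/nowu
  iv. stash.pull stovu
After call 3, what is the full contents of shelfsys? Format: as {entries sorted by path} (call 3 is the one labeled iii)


·→ keep(k=nelemap_uz, v=151)
·← snomobux_ot
·→ carve(p=/gore)
·← ok
·→ carve(p=/gore/nowu)
·← ok
·→ pull(k=stovu)
·← dragico

Answer: {gore/, gore/nowu/, snetru=ste}


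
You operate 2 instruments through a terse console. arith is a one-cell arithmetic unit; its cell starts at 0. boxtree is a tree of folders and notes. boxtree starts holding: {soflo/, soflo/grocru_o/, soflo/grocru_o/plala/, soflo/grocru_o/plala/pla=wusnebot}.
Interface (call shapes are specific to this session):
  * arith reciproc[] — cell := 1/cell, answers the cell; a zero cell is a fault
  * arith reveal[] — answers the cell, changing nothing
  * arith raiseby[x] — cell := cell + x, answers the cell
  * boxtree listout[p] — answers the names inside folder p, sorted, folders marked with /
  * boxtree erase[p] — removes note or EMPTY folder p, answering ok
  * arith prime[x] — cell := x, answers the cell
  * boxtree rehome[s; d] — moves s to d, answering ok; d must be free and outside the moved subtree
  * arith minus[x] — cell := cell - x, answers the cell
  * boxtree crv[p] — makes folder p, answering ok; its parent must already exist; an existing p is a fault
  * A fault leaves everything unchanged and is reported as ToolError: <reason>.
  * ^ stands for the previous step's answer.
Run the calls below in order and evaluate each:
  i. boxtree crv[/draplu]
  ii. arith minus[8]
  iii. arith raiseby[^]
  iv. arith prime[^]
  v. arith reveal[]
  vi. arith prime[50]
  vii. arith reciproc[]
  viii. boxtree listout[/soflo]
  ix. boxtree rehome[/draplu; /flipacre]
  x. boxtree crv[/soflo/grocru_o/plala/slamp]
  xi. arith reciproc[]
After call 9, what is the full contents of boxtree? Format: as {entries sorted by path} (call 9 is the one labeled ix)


Act: boxtree crv[p=/draplu]
Obs: ok
Act: arith minus[x=8]
Obs: -8
Act: arith raiseby[x=^]
Obs: -16
Act: arith prime[x=^]
Obs: -16
Act: arith reveal[]
Obs: -16
Act: arith prime[x=50]
Obs: 50
Act: arith reciproc[]
Obs: 1/50
Act: boxtree listout[p=/soflo]
Obs: [grocru_o/]
Act: boxtree rehome[s=/draplu; d=/flipacre]
Obs: ok
Act: boxtree crv[p=/soflo/grocru_o/plala/slamp]
Obs: ok
Act: arith reciproc[]
Obs: 50

Answer: {flipacre/, soflo/, soflo/grocru_o/, soflo/grocru_o/plala/, soflo/grocru_o/plala/pla=wusnebot}
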